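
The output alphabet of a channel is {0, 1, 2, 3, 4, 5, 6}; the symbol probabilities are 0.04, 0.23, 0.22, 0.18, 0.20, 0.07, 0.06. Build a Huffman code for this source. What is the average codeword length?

2.62 bits/symbol

Repeatedly combine the two least-probable nodes; the expected code length is the sum of the merged weights.
merge 1/25 + 3/50 → 1/10
merge 7/100 + 1/10 → 17/100
merge 17/100 + 9/50 → 7/20
merge 1/5 + 11/50 → 21/50
merge 23/100 + 7/20 → 29/50
merge 21/50 + 29/50 → 1
L = 1/10 + 17/100 + 7/20 + 21/50 + 29/50 + 1 = 131/50 = 2.62 bits/symbol.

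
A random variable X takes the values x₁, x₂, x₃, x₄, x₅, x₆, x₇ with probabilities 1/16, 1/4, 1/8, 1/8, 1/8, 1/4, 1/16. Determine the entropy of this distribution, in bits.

Each probability is a power of 1/2, so log₂(1/p) is an integer.
H = Σ p·log₂(1/p) = 1/16·4 + 1/4·2 + 1/8·3 + 1/8·3 + 1/8·3 + 1/4·2 + 1/16·4 = 2.625 bits.

2.625 bits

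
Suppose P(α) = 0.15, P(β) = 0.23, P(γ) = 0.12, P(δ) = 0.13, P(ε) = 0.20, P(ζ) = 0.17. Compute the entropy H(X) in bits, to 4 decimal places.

2.5469 bits

H = −Σ pᵢ log₂ pᵢ.
−0.15·log₂(0.15) = 0.4105
−0.23·log₂(0.23) = 0.4877
−0.12·log₂(0.12) = 0.3671
−0.13·log₂(0.13) = 0.3826
−0.20·log₂(0.20) = 0.4644
−0.17·log₂(0.17) = 0.4346
Sum ≈ 2.5469 → 2.5469 bits.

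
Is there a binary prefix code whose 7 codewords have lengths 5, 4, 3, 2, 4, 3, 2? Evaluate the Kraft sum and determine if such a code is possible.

0.90625; yes

With common denominator 2^5 = 32: Σ 2^(−ℓᵢ) = 1/32 + 2/32 + 4/32 + 8/32 + 2/32 + 4/32 + 8/32 = 29/32 = 0.90625.
Kraft's inequality requires Σ ≤ 1; here Σ = 0.90625 ≤ 1, so such a prefix code exists.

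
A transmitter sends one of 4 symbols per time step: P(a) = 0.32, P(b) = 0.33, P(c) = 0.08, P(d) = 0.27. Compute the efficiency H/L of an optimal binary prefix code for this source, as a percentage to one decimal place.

Entropy H = −Σ p log₂ p ≈ 1.8554 bits.
Huffman merges: 2/25+27/100→7/20; 8/25+33/100→13/20; 7/20+13/20→1. L = 2 ≈ 2.0000.
Efficiency = H/L = 1.8554/2.0000 = 92.8%.

92.8%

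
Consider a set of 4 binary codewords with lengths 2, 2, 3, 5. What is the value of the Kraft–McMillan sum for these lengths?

0.65625

With common denominator 2^5 = 32: Σ 2^(−ℓᵢ) = 8/32 + 8/32 + 4/32 + 1/32 = 21/32 = 0.65625.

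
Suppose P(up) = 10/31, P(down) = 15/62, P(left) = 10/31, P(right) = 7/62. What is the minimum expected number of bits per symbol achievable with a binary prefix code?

Repeatedly combine the two least-probable nodes; the expected code length is the sum of the merged weights.
merge 7/62 + 15/62 → 11/31
merge 10/31 + 10/31 → 20/31
merge 11/31 + 20/31 → 1
L = 11/31 + 20/31 + 1 = 2 bits/symbol.

2 bits/symbol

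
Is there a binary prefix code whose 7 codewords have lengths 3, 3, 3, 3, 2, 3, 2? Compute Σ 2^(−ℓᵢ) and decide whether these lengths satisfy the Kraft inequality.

With common denominator 2^3 = 8: Σ 2^(−ℓᵢ) = 1/8 + 1/8 + 1/8 + 1/8 + 2/8 + 1/8 + 2/8 = 9/8 = 1.125.
Kraft's inequality requires Σ ≤ 1; here Σ = 1.125 > 1, so no such prefix code exists.

1.125; no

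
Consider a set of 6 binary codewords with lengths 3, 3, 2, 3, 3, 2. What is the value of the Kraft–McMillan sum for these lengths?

With common denominator 2^3 = 8: Σ 2^(−ℓᵢ) = 1/8 + 1/8 + 2/8 + 1/8 + 1/8 + 2/8 = 8/8 = 1.

1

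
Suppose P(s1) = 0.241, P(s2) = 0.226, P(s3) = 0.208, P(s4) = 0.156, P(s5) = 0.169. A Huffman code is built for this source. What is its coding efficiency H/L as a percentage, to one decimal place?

Entropy H = −Σ p log₂ p ≈ 2.3025 bits.
Huffman merges: 39/250+169/1000→13/40; 26/125+113/500→217/500; 241/1000+13/40→283/500; 217/500+283/500→1. L = 93/40 ≈ 2.3250.
Efficiency = H/L = 2.3025/2.3250 = 99.0%.

99.0%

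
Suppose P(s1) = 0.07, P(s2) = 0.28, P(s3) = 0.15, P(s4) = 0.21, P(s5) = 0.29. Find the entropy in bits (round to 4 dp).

H = −Σ pᵢ log₂ pᵢ.
−0.07·log₂(0.07) = 0.2686
−0.28·log₂(0.28) = 0.5142
−0.15·log₂(0.15) = 0.4105
−0.21·log₂(0.21) = 0.4728
−0.29·log₂(0.29) = 0.5179
Sum ≈ 2.1840 → 2.1840 bits.

2.1840 bits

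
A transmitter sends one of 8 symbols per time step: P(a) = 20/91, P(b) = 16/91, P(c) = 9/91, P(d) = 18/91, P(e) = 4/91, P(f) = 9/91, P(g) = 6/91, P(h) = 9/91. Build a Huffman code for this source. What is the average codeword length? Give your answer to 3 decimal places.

2.890 bits/symbol

Repeatedly combine the two least-probable nodes; the expected code length is the sum of the merged weights.
merge 4/91 + 6/91 → 10/91
merge 9/91 + 9/91 → 18/91
merge 9/91 + 10/91 → 19/91
merge 16/91 + 18/91 → 34/91
merge 18/91 + 19/91 → 37/91
merge 20/91 + 34/91 → 54/91
merge 37/91 + 54/91 → 1
L = 10/91 + 18/91 + 19/91 + 34/91 + 37/91 + 54/91 + 1 = 263/91 ≈ 2.890 bits/symbol.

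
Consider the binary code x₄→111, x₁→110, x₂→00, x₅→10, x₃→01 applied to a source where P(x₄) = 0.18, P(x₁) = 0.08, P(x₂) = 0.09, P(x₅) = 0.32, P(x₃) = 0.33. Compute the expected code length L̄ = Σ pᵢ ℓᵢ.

2.26 bits/symbol

L̄ = Σ pᵢ·ℓᵢ = 0.18·3 + 0.08·3 + 0.09·2 + 0.32·2 + 0.33·2 = 2.26 bits/symbol.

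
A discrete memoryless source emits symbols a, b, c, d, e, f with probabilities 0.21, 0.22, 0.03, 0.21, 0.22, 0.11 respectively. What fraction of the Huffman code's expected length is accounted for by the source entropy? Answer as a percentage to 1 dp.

Entropy H = −Σ p log₂ p ≈ 2.4088 bits.
Huffman merges: 3/100+11/100→7/50; 7/50+21/100→7/20; 21/100+11/50→43/100; 11/50+7/20→57/100; 43/100+57/100→1. L = 249/100 ≈ 2.4900.
Efficiency = H/L = 2.4088/2.4900 = 96.7%.

96.7%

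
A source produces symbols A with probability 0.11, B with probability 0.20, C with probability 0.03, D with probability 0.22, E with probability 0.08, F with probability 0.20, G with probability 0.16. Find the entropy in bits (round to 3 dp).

2.626 bits

H = −Σ pᵢ log₂ pᵢ.
−0.11·log₂(0.11) = 0.3503
−0.20·log₂(0.20) = 0.4644
−0.03·log₂(0.03) = 0.1518
−0.22·log₂(0.22) = 0.4806
−0.08·log₂(0.08) = 0.2915
−0.20·log₂(0.20) = 0.4644
−0.16·log₂(0.16) = 0.4230
Sum ≈ 2.6259 → 2.626 bits.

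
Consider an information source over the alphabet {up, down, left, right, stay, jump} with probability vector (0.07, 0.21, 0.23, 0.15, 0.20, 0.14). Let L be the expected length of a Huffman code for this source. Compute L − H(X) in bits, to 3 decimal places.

0.059 bits

Entropy H = −Σ p log₂ p ≈ 2.5011 bits.
Huffman merges: 7/100+7/50→21/100; 3/20+1/5→7/20; 21/100+21/100→21/50; 23/100+7/20→29/50; 21/50+29/50→1. L = 64/25 ≈ 2.5600.
L − H = 2.5600 − 2.5011 = 0.059 bits.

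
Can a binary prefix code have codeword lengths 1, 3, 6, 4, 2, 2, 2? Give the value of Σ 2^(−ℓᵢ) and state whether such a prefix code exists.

With common denominator 2^6 = 64: Σ 2^(−ℓᵢ) = 32/64 + 8/64 + 1/64 + 4/64 + 16/64 + 16/64 + 16/64 = 93/64 = 1.453125.
Kraft's inequality requires Σ ≤ 1; here Σ = 1.453125 > 1, so no such prefix code exists.

1.453125; no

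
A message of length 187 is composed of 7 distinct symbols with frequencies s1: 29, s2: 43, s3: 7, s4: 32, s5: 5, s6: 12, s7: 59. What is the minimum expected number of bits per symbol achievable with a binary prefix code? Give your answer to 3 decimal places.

2.476 bits/symbol

Probabilities are the counts divided by 187.
Repeatedly combine the two least-probable nodes; the expected code length is the sum of the merged weights.
merge 5/187 + 7/187 → 12/187
merge 12/187 + 12/187 → 24/187
merge 24/187 + 29/187 → 53/187
merge 32/187 + 43/187 → 75/187
merge 53/187 + 59/187 → 112/187
merge 75/187 + 112/187 → 1
L = 12/187 + 24/187 + 53/187 + 75/187 + 112/187 + 1 = 463/187 ≈ 2.476 bits/symbol.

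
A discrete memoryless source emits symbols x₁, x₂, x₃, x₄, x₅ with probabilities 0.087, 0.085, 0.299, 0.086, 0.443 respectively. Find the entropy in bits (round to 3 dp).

H = −Σ pᵢ log₂ pᵢ.
−0.087·log₂(0.087) = 0.3065
−0.085·log₂(0.085) = 0.3023
−0.299·log₂(0.299) = 0.5208
−0.086·log₂(0.086) = 0.3044
−0.443·log₂(0.443) = 0.5204
Sum ≈ 1.9543 → 1.954 bits.

1.954 bits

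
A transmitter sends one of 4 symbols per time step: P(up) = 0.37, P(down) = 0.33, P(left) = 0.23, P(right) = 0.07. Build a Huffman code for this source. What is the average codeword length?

1.93 bits/symbol

Repeatedly combine the two least-probable nodes; the expected code length is the sum of the merged weights.
merge 7/100 + 23/100 → 3/10
merge 3/10 + 33/100 → 63/100
merge 37/100 + 63/100 → 1
L = 3/10 + 63/100 + 1 = 193/100 = 1.93 bits/symbol.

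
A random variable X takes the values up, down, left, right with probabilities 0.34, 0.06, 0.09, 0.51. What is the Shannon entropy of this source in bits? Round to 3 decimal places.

H = −Σ pᵢ log₂ pᵢ.
−0.34·log₂(0.34) = 0.5292
−0.06·log₂(0.06) = 0.2435
−0.09·log₂(0.09) = 0.3127
−0.51·log₂(0.51) = 0.4954
Sum ≈ 1.5808 → 1.581 bits.

1.581 bits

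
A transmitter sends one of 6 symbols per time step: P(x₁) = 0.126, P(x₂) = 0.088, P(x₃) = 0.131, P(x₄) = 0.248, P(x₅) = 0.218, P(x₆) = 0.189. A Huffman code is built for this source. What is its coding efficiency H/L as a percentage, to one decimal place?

98.7%

Entropy H = −Σ p log₂ p ≈ 2.5015 bits.
Huffman merges: 11/125+63/500→107/500; 131/1000+189/1000→8/25; 107/500+109/500→54/125; 31/125+8/25→71/125; 54/125+71/125→1. L = 1267/500 ≈ 2.5340.
Efficiency = H/L = 2.5015/2.5340 = 98.7%.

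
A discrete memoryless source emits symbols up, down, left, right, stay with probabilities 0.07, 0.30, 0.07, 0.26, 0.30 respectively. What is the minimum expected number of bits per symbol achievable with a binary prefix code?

2.14 bits/symbol

Repeatedly combine the two least-probable nodes; the expected code length is the sum of the merged weights.
merge 7/100 + 7/100 → 7/50
merge 7/50 + 13/50 → 2/5
merge 3/10 + 3/10 → 3/5
merge 2/5 + 3/5 → 1
L = 7/50 + 2/5 + 3/5 + 1 = 107/50 = 2.14 bits/symbol.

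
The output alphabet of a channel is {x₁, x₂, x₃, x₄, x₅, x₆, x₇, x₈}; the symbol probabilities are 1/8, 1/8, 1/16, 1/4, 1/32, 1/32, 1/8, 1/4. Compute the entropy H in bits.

2.6875 bits

Each probability is a power of 1/2, so log₂(1/p) is an integer.
H = Σ p·log₂(1/p) = 1/8·3 + 1/8·3 + 1/16·4 + 1/4·2 + 1/32·5 + 1/32·5 + 1/8·3 + 1/4·2 = 2.6875 bits.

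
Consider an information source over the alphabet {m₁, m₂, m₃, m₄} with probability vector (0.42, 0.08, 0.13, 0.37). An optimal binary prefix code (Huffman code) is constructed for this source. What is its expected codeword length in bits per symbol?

1.79 bits/symbol

Repeatedly combine the two least-probable nodes; the expected code length is the sum of the merged weights.
merge 2/25 + 13/100 → 21/100
merge 21/100 + 37/100 → 29/50
merge 21/50 + 29/50 → 1
L = 21/100 + 29/50 + 1 = 179/100 = 1.79 bits/symbol.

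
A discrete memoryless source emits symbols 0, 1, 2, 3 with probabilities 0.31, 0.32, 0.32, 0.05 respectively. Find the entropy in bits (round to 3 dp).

H = −Σ pᵢ log₂ pᵢ.
−0.31·log₂(0.31) = 0.5238
−0.32·log₂(0.32) = 0.5260
−0.32·log₂(0.32) = 0.5260
−0.05·log₂(0.05) = 0.2161
Sum ≈ 1.7920 → 1.792 bits.

1.792 bits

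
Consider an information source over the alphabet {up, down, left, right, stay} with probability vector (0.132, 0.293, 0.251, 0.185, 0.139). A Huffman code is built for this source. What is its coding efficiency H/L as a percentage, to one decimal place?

99.1%

Entropy H = −Σ p log₂ p ≈ 2.2512 bits.
Huffman merges: 33/250+139/1000→271/1000; 37/200+251/1000→109/250; 271/1000+293/1000→141/250; 109/250+141/250→1. L = 2271/1000 ≈ 2.2710.
Efficiency = H/L = 2.2512/2.2710 = 99.1%.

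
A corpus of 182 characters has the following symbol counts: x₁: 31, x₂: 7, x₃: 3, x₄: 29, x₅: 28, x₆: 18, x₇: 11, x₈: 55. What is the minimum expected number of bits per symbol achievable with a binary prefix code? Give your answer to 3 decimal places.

Probabilities are the counts divided by 182.
Repeatedly combine the two least-probable nodes; the expected code length is the sum of the merged weights.
merge 3/182 + 1/26 → 5/91
merge 5/91 + 11/182 → 3/26
merge 9/91 + 3/26 → 3/14
merge 2/13 + 29/182 → 57/182
merge 31/182 + 3/14 → 5/13
merge 55/182 + 57/182 → 8/13
merge 5/13 + 8/13 → 1
L = 5/91 + 3/26 + 3/14 + 57/182 + 5/13 + 8/13 + 1 = 491/182 ≈ 2.698 bits/symbol.

2.698 bits/symbol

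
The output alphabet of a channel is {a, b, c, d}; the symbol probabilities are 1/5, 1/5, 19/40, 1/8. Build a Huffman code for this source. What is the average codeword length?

1.85 bits/symbol

Repeatedly combine the two least-probable nodes; the expected code length is the sum of the merged weights.
merge 1/8 + 1/5 → 13/40
merge 1/5 + 13/40 → 21/40
merge 19/40 + 21/40 → 1
L = 13/40 + 21/40 + 1 = 37/20 = 1.85 bits/symbol.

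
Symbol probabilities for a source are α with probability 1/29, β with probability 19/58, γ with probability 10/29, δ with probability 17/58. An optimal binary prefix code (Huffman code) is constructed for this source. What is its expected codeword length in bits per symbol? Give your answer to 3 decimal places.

Repeatedly combine the two least-probable nodes; the expected code length is the sum of the merged weights.
merge 1/29 + 17/58 → 19/58
merge 19/58 + 19/58 → 19/29
merge 10/29 + 19/29 → 1
L = 19/58 + 19/29 + 1 = 115/58 ≈ 1.983 bits/symbol.

1.983 bits/symbol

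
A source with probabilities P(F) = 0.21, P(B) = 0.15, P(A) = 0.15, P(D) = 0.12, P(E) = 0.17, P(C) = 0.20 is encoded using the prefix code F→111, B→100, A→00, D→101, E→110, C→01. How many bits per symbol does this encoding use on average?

L̄ = Σ pᵢ·ℓᵢ = 0.21·3 + 0.15·3 + 0.15·2 + 0.12·3 + 0.17·3 + 0.20·2 = 2.65 bits/symbol.

2.65 bits/symbol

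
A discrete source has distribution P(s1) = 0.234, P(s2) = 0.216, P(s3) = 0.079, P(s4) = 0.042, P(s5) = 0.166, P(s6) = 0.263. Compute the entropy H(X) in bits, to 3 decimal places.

H = −Σ pᵢ log₂ pᵢ.
−0.234·log₂(0.234) = 0.4903
−0.216·log₂(0.216) = 0.4776
−0.079·log₂(0.079) = 0.2893
−0.042·log₂(0.042) = 0.1921
−0.166·log₂(0.166) = 0.4301
−0.263·log₂(0.263) = 0.5068
Sum ≈ 2.3861 → 2.386 bits.

2.386 bits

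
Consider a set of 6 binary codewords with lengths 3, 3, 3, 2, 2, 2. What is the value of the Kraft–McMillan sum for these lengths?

1.125

With common denominator 2^3 = 8: Σ 2^(−ℓᵢ) = 1/8 + 1/8 + 1/8 + 2/8 + 2/8 + 2/8 = 9/8 = 1.125.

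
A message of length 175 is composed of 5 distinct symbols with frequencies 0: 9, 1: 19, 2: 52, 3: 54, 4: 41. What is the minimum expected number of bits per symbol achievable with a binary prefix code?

2.16 bits/symbol

Probabilities are the counts divided by 175.
Repeatedly combine the two least-probable nodes; the expected code length is the sum of the merged weights.
merge 9/175 + 19/175 → 4/25
merge 4/25 + 41/175 → 69/175
merge 52/175 + 54/175 → 106/175
merge 69/175 + 106/175 → 1
L = 4/25 + 69/175 + 106/175 + 1 = 54/25 = 2.16 bits/symbol.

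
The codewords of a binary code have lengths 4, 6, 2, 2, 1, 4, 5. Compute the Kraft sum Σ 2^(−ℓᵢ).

With common denominator 2^6 = 64: Σ 2^(−ℓᵢ) = 4/64 + 1/64 + 16/64 + 16/64 + 32/64 + 4/64 + 2/64 = 75/64 = 1.171875.

1.171875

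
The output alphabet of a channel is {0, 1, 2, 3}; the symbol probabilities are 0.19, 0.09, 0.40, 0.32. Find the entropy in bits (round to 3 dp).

1.823 bits

H = −Σ pᵢ log₂ pᵢ.
−0.19·log₂(0.19) = 0.4552
−0.09·log₂(0.09) = 0.3127
−0.40·log₂(0.40) = 0.5288
−0.32·log₂(0.32) = 0.5260
Sum ≈ 1.8227 → 1.823 bits.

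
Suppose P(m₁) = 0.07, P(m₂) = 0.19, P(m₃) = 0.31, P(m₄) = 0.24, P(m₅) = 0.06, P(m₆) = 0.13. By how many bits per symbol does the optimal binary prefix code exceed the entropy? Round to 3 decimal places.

Entropy H = −Σ p log₂ p ≈ 2.3679 bits.
Huffman merges: 3/50+7/100→13/100; 13/100+13/100→13/50; 19/100+6/25→43/100; 13/50+31/100→57/100; 43/100+57/100→1. L = 239/100 ≈ 2.3900.
L − H = 2.3900 − 2.3679 = 0.022 bits.

0.022 bits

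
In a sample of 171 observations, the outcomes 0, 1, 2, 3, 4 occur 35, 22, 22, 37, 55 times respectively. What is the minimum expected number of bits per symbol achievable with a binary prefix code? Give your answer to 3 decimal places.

Probabilities are the counts divided by 171.
Repeatedly combine the two least-probable nodes; the expected code length is the sum of the merged weights.
merge 22/171 + 22/171 → 44/171
merge 35/171 + 37/171 → 8/19
merge 44/171 + 55/171 → 11/19
merge 8/19 + 11/19 → 1
L = 44/171 + 8/19 + 11/19 + 1 = 386/171 ≈ 2.257 bits/symbol.

2.257 bits/symbol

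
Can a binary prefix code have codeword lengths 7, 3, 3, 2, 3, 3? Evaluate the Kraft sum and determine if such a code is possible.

With common denominator 2^7 = 128: Σ 2^(−ℓᵢ) = 1/128 + 16/128 + 16/128 + 32/128 + 16/128 + 16/128 = 97/128 = 0.7578125.
Kraft's inequality requires Σ ≤ 1; here Σ = 0.7578125 ≤ 1, so such a prefix code exists.

0.7578125; yes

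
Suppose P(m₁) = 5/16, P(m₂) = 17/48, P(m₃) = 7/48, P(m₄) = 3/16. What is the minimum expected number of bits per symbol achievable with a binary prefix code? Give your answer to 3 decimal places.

Repeatedly combine the two least-probable nodes; the expected code length is the sum of the merged weights.
merge 7/48 + 3/16 → 1/3
merge 5/16 + 1/3 → 31/48
merge 17/48 + 31/48 → 1
L = 1/3 + 31/48 + 1 = 95/48 ≈ 1.979 bits/symbol.

1.979 bits/symbol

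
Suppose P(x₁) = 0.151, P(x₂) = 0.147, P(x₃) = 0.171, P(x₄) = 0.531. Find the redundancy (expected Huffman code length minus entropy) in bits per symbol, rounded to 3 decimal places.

0.028 bits

Entropy H = −Σ p log₂ p ≈ 1.7391 bits.
Huffman merges: 147/1000+151/1000→149/500; 171/1000+149/500→469/1000; 469/1000+531/1000→1. L = 1767/1000 ≈ 1.7670.
L − H = 1.7670 − 1.7391 = 0.028 bits.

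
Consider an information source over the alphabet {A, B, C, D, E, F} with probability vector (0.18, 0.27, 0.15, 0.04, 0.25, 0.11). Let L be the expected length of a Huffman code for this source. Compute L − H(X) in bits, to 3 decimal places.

0.048 bits

Entropy H = −Σ p log₂ p ≈ 2.4019 bits.
Huffman merges: 1/25+11/100→3/20; 3/20+3/20→3/10; 9/50+1/4→43/100; 27/100+3/10→57/100; 43/100+57/100→1. L = 49/20 ≈ 2.4500.
L − H = 2.4500 − 2.4019 = 0.048 bits.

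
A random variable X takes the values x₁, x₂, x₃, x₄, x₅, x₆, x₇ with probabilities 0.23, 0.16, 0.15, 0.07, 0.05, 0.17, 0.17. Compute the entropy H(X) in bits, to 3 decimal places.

2.675 bits

H = −Σ pᵢ log₂ pᵢ.
−0.23·log₂(0.23) = 0.4877
−0.16·log₂(0.16) = 0.4230
−0.15·log₂(0.15) = 0.4105
−0.07·log₂(0.07) = 0.2686
−0.05·log₂(0.05) = 0.2161
−0.17·log₂(0.17) = 0.4346
−0.17·log₂(0.17) = 0.4346
Sum ≈ 2.6751 → 2.675 bits.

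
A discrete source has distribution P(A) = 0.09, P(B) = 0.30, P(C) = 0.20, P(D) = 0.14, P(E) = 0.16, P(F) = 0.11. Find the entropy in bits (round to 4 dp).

H = −Σ pᵢ log₂ pᵢ.
−0.09·log₂(0.09) = 0.3127
−0.30·log₂(0.30) = 0.5211
−0.20·log₂(0.20) = 0.4644
−0.14·log₂(0.14) = 0.3971
−0.16·log₂(0.16) = 0.4230
−0.11·log₂(0.11) = 0.3503
Sum ≈ 2.4685 → 2.4685 bits.

2.4685 bits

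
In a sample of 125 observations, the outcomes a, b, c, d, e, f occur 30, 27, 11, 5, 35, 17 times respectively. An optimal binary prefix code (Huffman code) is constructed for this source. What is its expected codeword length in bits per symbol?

Probabilities are the counts divided by 125.
Repeatedly combine the two least-probable nodes; the expected code length is the sum of the merged weights.
merge 1/25 + 11/125 → 16/125
merge 16/125 + 17/125 → 33/125
merge 27/125 + 6/25 → 57/125
merge 33/125 + 7/25 → 68/125
merge 57/125 + 68/125 → 1
L = 16/125 + 33/125 + 57/125 + 68/125 + 1 = 299/125 = 2.392 bits/symbol.

2.392 bits/symbol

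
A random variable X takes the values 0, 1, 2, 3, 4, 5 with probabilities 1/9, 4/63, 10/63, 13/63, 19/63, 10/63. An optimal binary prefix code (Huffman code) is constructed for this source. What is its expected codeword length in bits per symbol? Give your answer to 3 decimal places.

Repeatedly combine the two least-probable nodes; the expected code length is the sum of the merged weights.
merge 4/63 + 1/9 → 11/63
merge 10/63 + 10/63 → 20/63
merge 11/63 + 13/63 → 8/21
merge 19/63 + 20/63 → 13/21
merge 8/21 + 13/21 → 1
L = 11/63 + 20/63 + 8/21 + 13/21 + 1 = 157/63 ≈ 2.492 bits/symbol.

2.492 bits/symbol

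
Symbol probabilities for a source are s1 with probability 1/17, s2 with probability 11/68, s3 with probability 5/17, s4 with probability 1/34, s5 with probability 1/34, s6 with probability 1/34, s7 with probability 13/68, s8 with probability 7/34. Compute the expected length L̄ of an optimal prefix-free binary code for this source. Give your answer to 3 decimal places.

2.603 bits/symbol

Repeatedly combine the two least-probable nodes; the expected code length is the sum of the merged weights.
merge 1/34 + 1/34 → 1/17
merge 1/34 + 1/17 → 3/34
merge 1/17 + 3/34 → 5/34
merge 5/34 + 11/68 → 21/68
merge 13/68 + 7/34 → 27/68
merge 5/17 + 21/68 → 41/68
merge 27/68 + 41/68 → 1
L = 1/17 + 3/34 + 5/34 + 21/68 + 27/68 + 41/68 + 1 = 177/68 ≈ 2.603 bits/symbol.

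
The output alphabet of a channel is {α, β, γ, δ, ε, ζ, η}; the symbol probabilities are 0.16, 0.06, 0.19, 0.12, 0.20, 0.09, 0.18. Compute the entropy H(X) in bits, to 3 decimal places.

2.711 bits

H = −Σ pᵢ log₂ pᵢ.
−0.16·log₂(0.16) = 0.4230
−0.06·log₂(0.06) = 0.2435
−0.19·log₂(0.19) = 0.4552
−0.12·log₂(0.12) = 0.3671
−0.20·log₂(0.20) = 0.4644
−0.09·log₂(0.09) = 0.3127
−0.18·log₂(0.18) = 0.4453
Sum ≈ 2.7112 → 2.711 bits.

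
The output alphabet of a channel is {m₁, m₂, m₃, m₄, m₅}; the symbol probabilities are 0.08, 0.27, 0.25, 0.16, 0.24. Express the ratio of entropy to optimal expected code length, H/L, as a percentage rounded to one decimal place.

Entropy H = −Σ p log₂ p ≈ 2.2187 bits.
Huffman merges: 2/25+4/25→6/25; 6/25+6/25→12/25; 1/4+27/100→13/25; 12/25+13/25→1. L = 56/25 ≈ 2.2400.
Efficiency = H/L = 2.2187/2.2400 = 99.0%.

99.0%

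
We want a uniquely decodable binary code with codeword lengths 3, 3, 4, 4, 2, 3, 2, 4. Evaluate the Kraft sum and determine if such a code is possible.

1.0625; no

With common denominator 2^4 = 16: Σ 2^(−ℓᵢ) = 2/16 + 2/16 + 1/16 + 1/16 + 4/16 + 2/16 + 4/16 + 1/16 = 17/16 = 1.0625.
Kraft's inequality requires Σ ≤ 1; here Σ = 1.0625 > 1, so no such prefix code exists.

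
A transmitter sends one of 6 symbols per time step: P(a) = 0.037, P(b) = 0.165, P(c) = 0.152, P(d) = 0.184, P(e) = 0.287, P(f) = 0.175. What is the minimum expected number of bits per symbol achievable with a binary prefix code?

2.529 bits/symbol

Repeatedly combine the two least-probable nodes; the expected code length is the sum of the merged weights.
merge 37/1000 + 19/125 → 189/1000
merge 33/200 + 7/40 → 17/50
merge 23/125 + 189/1000 → 373/1000
merge 287/1000 + 17/50 → 627/1000
merge 373/1000 + 627/1000 → 1
L = 189/1000 + 17/50 + 373/1000 + 627/1000 + 1 = 2529/1000 = 2.529 bits/symbol.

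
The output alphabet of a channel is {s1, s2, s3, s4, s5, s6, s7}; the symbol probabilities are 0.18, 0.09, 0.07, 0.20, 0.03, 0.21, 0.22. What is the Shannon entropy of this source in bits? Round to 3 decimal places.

H = −Σ pᵢ log₂ pᵢ.
−0.18·log₂(0.18) = 0.4453
−0.09·log₂(0.09) = 0.3127
−0.07·log₂(0.07) = 0.2686
−0.20·log₂(0.20) = 0.4644
−0.03·log₂(0.03) = 0.1518
−0.21·log₂(0.21) = 0.4728
−0.22·log₂(0.22) = 0.4806
Sum ≈ 2.5961 → 2.596 bits.

2.596 bits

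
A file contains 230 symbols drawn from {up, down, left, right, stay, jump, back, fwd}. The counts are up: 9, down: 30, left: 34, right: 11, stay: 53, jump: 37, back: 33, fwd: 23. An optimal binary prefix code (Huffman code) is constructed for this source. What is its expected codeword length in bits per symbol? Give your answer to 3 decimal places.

2.857 bits/symbol

Probabilities are the counts divided by 230.
Repeatedly combine the two least-probable nodes; the expected code length is the sum of the merged weights.
merge 9/230 + 11/230 → 2/23
merge 2/23 + 1/10 → 43/230
merge 3/23 + 33/230 → 63/230
merge 17/115 + 37/230 → 71/230
merge 43/230 + 53/230 → 48/115
merge 63/230 + 71/230 → 67/115
merge 48/115 + 67/115 → 1
L = 2/23 + 43/230 + 63/230 + 71/230 + 48/115 + 67/115 + 1 = 657/230 ≈ 2.857 bits/symbol.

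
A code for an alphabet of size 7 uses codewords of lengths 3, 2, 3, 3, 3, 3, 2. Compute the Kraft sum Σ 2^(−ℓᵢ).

1.125

With common denominator 2^3 = 8: Σ 2^(−ℓᵢ) = 1/8 + 2/8 + 1/8 + 1/8 + 1/8 + 1/8 + 2/8 = 9/8 = 1.125.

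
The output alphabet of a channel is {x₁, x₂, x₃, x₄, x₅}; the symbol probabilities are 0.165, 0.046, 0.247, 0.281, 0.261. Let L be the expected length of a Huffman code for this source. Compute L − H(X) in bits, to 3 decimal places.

Entropy H = −Σ p log₂ p ≈ 2.1520 bits.
Huffman merges: 23/500+33/200→211/1000; 211/1000+247/1000→229/500; 261/1000+281/1000→271/500; 229/500+271/500→1. L = 2211/1000 ≈ 2.2110.
L − H = 2.2110 − 2.1520 = 0.059 bits.

0.059 bits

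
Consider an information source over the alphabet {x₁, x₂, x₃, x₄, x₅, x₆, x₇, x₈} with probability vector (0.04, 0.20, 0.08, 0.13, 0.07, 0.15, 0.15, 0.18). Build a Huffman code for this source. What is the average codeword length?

2.91 bits/symbol

Repeatedly combine the two least-probable nodes; the expected code length is the sum of the merged weights.
merge 1/25 + 7/100 → 11/100
merge 2/25 + 11/100 → 19/100
merge 13/100 + 3/20 → 7/25
merge 3/20 + 9/50 → 33/100
merge 19/100 + 1/5 → 39/100
merge 7/25 + 33/100 → 61/100
merge 39/100 + 61/100 → 1
L = 11/100 + 19/100 + 7/25 + 33/100 + 39/100 + 61/100 + 1 = 291/100 = 2.91 bits/symbol.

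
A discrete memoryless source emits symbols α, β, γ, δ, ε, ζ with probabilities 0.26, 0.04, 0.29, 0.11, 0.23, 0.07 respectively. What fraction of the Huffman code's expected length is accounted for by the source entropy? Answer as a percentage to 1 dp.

Entropy H = −Σ p log₂ p ≈ 2.3155 bits.
Huffman merges: 1/25+7/100→11/100; 11/100+11/100→11/50; 11/50+23/100→9/20; 13/50+29/100→11/20; 9/20+11/20→1. L = 233/100 ≈ 2.3300.
Efficiency = H/L = 2.3155/2.3300 = 99.4%.

99.4%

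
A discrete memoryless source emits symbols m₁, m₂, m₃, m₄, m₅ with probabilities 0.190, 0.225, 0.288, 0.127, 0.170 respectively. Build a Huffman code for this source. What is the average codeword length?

2.297 bits/symbol

Repeatedly combine the two least-probable nodes; the expected code length is the sum of the merged weights.
merge 127/1000 + 17/100 → 297/1000
merge 19/100 + 9/40 → 83/200
merge 36/125 + 297/1000 → 117/200
merge 83/200 + 117/200 → 1
L = 297/1000 + 83/200 + 117/200 + 1 = 2297/1000 = 2.297 bits/symbol.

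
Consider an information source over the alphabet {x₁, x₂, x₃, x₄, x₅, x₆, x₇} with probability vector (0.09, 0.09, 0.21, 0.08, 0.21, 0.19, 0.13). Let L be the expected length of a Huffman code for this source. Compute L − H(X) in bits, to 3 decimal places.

Entropy H = −Σ p log₂ p ≈ 2.7003 bits.
Huffman merges: 2/25+9/100→17/100; 9/100+13/100→11/50; 17/100+19/100→9/25; 21/100+21/100→21/50; 11/50+9/25→29/50; 21/50+29/50→1. L = 11/4 ≈ 2.7500.
L − H = 2.7500 − 2.7003 = 0.050 bits.

0.050 bits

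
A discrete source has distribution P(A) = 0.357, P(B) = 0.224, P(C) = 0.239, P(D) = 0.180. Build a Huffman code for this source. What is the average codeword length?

2 bits/symbol

Repeatedly combine the two least-probable nodes; the expected code length is the sum of the merged weights.
merge 9/50 + 28/125 → 101/250
merge 239/1000 + 357/1000 → 149/250
merge 101/250 + 149/250 → 1
L = 101/250 + 149/250 + 1 = 2 bits/symbol.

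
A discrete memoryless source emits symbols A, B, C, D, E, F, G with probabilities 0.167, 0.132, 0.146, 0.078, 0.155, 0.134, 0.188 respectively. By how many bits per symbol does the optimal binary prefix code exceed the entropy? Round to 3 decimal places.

Entropy H = −Σ p log₂ p ≈ 2.7680 bits.
Huffman merges: 39/500+33/250→21/100; 67/500+73/500→7/25; 31/200+167/1000→161/500; 47/250+21/100→199/500; 7/25+161/500→301/500; 199/500+301/500→1. L = 703/250 ≈ 2.8120.
L − H = 2.8120 − 2.7680 = 0.044 bits.

0.044 bits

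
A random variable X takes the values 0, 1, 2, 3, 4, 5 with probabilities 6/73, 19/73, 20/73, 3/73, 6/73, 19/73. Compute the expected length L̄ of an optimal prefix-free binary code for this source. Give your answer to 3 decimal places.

Repeatedly combine the two least-probable nodes; the expected code length is the sum of the merged weights.
merge 3/73 + 6/73 → 9/73
merge 6/73 + 9/73 → 15/73
merge 15/73 + 19/73 → 34/73
merge 19/73 + 20/73 → 39/73
merge 34/73 + 39/73 → 1
L = 9/73 + 15/73 + 34/73 + 39/73 + 1 = 170/73 ≈ 2.329 bits/symbol.

2.329 bits/symbol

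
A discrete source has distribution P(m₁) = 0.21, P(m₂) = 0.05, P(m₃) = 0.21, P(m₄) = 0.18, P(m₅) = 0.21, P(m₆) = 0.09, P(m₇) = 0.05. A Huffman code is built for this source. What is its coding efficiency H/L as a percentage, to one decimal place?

98.1%

Entropy H = −Σ p log₂ p ≈ 2.6086 bits.
Huffman merges: 1/20+1/20→1/10; 9/100+1/10→19/100; 9/50+19/100→37/100; 21/100+21/100→21/50; 21/100+37/100→29/50; 21/50+29/50→1. L = 133/50 ≈ 2.6600.
Efficiency = H/L = 2.6086/2.6600 = 98.1%.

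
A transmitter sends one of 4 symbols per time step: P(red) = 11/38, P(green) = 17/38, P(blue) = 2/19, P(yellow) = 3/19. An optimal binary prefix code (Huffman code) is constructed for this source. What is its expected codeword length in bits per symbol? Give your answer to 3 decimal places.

Repeatedly combine the two least-probable nodes; the expected code length is the sum of the merged weights.
merge 2/19 + 3/19 → 5/19
merge 5/19 + 11/38 → 21/38
merge 17/38 + 21/38 → 1
L = 5/19 + 21/38 + 1 = 69/38 ≈ 1.816 bits/symbol.

1.816 bits/symbol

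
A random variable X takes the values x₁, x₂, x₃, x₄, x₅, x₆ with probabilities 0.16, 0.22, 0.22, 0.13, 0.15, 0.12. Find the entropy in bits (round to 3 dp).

2.544 bits

H = −Σ pᵢ log₂ pᵢ.
−0.16·log₂(0.16) = 0.4230
−0.22·log₂(0.22) = 0.4806
−0.22·log₂(0.22) = 0.4806
−0.13·log₂(0.13) = 0.3826
−0.15·log₂(0.15) = 0.4105
−0.12·log₂(0.12) = 0.3671
Sum ≈ 2.5444 → 2.544 bits.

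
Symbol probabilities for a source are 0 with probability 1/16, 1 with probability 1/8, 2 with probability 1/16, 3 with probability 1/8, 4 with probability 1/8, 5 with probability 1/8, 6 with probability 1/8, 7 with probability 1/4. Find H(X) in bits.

2.875 bits

Each probability is a power of 1/2, so log₂(1/p) is an integer.
H = Σ p·log₂(1/p) = 1/16·4 + 1/8·3 + 1/16·4 + 1/8·3 + 1/8·3 + 1/8·3 + 1/8·3 + 1/4·2 = 2.875 bits.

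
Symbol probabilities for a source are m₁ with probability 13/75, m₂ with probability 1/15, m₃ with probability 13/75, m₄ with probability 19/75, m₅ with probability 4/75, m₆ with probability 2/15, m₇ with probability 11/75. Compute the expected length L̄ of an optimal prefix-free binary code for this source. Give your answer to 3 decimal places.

Repeatedly combine the two least-probable nodes; the expected code length is the sum of the merged weights.
merge 4/75 + 1/15 → 3/25
merge 3/25 + 2/15 → 19/75
merge 11/75 + 13/75 → 8/25
merge 13/75 + 19/75 → 32/75
merge 19/75 + 8/25 → 43/75
merge 32/75 + 43/75 → 1
L = 3/25 + 19/75 + 8/25 + 32/75 + 43/75 + 1 = 202/75 ≈ 2.693 bits/symbol.

2.693 bits/symbol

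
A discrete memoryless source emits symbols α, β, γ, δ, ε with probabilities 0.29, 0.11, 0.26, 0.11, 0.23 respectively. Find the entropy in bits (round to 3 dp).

H = −Σ pᵢ log₂ pᵢ.
−0.29·log₂(0.29) = 0.5179
−0.11·log₂(0.11) = 0.3503
−0.26·log₂(0.26) = 0.5053
−0.11·log₂(0.11) = 0.3503
−0.23·log₂(0.23) = 0.4877
Sum ≈ 2.2114 → 2.211 bits.

2.211 bits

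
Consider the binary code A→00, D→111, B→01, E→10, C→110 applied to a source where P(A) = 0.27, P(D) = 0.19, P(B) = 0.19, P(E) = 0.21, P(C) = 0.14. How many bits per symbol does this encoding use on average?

2.33 bits/symbol

L̄ = Σ pᵢ·ℓᵢ = 0.27·2 + 0.19·3 + 0.19·2 + 0.21·2 + 0.14·3 = 2.33 bits/symbol.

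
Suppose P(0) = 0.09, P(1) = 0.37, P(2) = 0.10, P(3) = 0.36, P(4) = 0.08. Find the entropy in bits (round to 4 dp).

H = −Σ pᵢ log₂ pᵢ.
−0.09·log₂(0.09) = 0.3127
−0.37·log₂(0.37) = 0.5307
−0.10·log₂(0.10) = 0.3322
−0.36·log₂(0.36) = 0.5306
−0.08·log₂(0.08) = 0.2915
Sum ≈ 1.9977 → 1.9977 bits.

1.9977 bits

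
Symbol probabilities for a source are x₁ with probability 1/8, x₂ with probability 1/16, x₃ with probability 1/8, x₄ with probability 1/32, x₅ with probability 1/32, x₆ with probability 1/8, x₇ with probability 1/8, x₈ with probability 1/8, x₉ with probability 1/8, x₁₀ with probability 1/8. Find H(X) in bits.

3.1875 bits

Each probability is a power of 1/2, so log₂(1/p) is an integer.
H = Σ p·log₂(1/p) = 1/8·3 + 1/16·4 + 1/8·3 + 1/32·5 + 1/32·5 + 1/8·3 + 1/8·3 + 1/8·3 + 1/8·3 + 1/8·3 = 3.1875 bits.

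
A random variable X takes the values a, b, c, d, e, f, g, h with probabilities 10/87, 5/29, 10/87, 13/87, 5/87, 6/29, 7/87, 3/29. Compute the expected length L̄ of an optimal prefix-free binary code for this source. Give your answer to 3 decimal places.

2.931 bits/symbol

Repeatedly combine the two least-probable nodes; the expected code length is the sum of the merged weights.
merge 5/87 + 7/87 → 4/29
merge 3/29 + 10/87 → 19/87
merge 10/87 + 4/29 → 22/87
merge 13/87 + 5/29 → 28/87
merge 6/29 + 19/87 → 37/87
merge 22/87 + 28/87 → 50/87
merge 37/87 + 50/87 → 1
L = 4/29 + 19/87 + 22/87 + 28/87 + 37/87 + 50/87 + 1 = 85/29 ≈ 2.931 bits/symbol.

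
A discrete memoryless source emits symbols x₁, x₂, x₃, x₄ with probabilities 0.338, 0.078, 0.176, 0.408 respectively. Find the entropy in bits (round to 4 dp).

H = −Σ pᵢ log₂ pᵢ.
−0.338·log₂(0.338) = 0.5289
−0.078·log₂(0.078) = 0.2871
−0.176·log₂(0.176) = 0.4411
−0.408·log₂(0.408) = 0.5277
Sum ≈ 1.7848 → 1.7848 bits.

1.7848 bits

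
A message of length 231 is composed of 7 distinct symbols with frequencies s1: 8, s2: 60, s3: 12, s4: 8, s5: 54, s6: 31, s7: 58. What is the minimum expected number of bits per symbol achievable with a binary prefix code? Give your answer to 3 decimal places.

2.446 bits/symbol

Probabilities are the counts divided by 231.
Repeatedly combine the two least-probable nodes; the expected code length is the sum of the merged weights.
merge 8/231 + 8/231 → 16/231
merge 4/77 + 16/231 → 4/33
merge 4/33 + 31/231 → 59/231
merge 18/77 + 58/231 → 16/33
merge 59/231 + 20/77 → 17/33
merge 16/33 + 17/33 → 1
L = 16/231 + 4/33 + 59/231 + 16/33 + 17/33 + 1 = 565/231 ≈ 2.446 bits/symbol.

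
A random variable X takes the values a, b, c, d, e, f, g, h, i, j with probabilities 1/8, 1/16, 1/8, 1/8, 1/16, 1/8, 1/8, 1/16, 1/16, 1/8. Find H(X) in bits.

Each probability is a power of 1/2, so log₂(1/p) is an integer.
H = Σ p·log₂(1/p) = 1/8·3 + 1/16·4 + 1/8·3 + 1/8·3 + 1/16·4 + 1/8·3 + 1/8·3 + 1/16·4 + 1/16·4 + 1/8·3 = 3.25 bits.

3.25 bits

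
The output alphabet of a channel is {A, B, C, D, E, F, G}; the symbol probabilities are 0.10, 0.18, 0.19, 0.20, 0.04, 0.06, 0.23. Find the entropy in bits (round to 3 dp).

H = −Σ pᵢ log₂ pᵢ.
−0.10·log₂(0.10) = 0.3322
−0.18·log₂(0.18) = 0.4453
−0.19·log₂(0.19) = 0.4552
−0.20·log₂(0.20) = 0.4644
−0.04·log₂(0.04) = 0.1858
−0.06·log₂(0.06) = 0.2435
−0.23·log₂(0.23) = 0.4877
Sum ≈ 2.6141 → 2.614 bits.

2.614 bits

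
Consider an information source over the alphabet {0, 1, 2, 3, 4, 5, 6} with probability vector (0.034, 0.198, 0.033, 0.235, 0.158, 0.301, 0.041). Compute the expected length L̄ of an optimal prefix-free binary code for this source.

Repeatedly combine the two least-probable nodes; the expected code length is the sum of the merged weights.
merge 33/1000 + 17/500 → 67/1000
merge 41/1000 + 67/1000 → 27/250
merge 27/250 + 79/500 → 133/500
merge 99/500 + 47/200 → 433/1000
merge 133/500 + 301/1000 → 567/1000
merge 433/1000 + 567/1000 → 1
L = 67/1000 + 27/250 + 133/500 + 433/1000 + 567/1000 + 1 = 2441/1000 = 2.441 bits/symbol.

2.441 bits/symbol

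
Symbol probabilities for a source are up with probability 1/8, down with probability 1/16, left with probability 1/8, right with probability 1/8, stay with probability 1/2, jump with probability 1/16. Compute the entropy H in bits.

Each probability is a power of 1/2, so log₂(1/p) is an integer.
H = Σ p·log₂(1/p) = 1/8·3 + 1/16·4 + 1/8·3 + 1/8·3 + 1/2·1 + 1/16·4 = 2.125 bits.

2.125 bits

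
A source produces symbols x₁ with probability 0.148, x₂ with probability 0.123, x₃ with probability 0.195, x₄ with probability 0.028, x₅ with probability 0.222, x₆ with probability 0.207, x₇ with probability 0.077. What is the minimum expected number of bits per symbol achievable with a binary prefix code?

2.676 bits/symbol

Repeatedly combine the two least-probable nodes; the expected code length is the sum of the merged weights.
merge 7/250 + 77/1000 → 21/200
merge 21/200 + 123/1000 → 57/250
merge 37/250 + 39/200 → 343/1000
merge 207/1000 + 111/500 → 429/1000
merge 57/250 + 343/1000 → 571/1000
merge 429/1000 + 571/1000 → 1
L = 21/200 + 57/250 + 343/1000 + 429/1000 + 571/1000 + 1 = 669/250 = 2.676 bits/symbol.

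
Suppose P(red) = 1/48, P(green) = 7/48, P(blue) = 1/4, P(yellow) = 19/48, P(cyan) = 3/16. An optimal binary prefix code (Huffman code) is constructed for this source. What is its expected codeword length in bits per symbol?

Repeatedly combine the two least-probable nodes; the expected code length is the sum of the merged weights.
merge 1/48 + 7/48 → 1/6
merge 1/6 + 3/16 → 17/48
merge 1/4 + 17/48 → 29/48
merge 19/48 + 29/48 → 1
L = 1/6 + 17/48 + 29/48 + 1 = 17/8 = 2.125 bits/symbol.

2.125 bits/symbol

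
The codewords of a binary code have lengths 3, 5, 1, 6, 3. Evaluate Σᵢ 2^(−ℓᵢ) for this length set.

0.796875

With common denominator 2^6 = 64: Σ 2^(−ℓᵢ) = 8/64 + 2/64 + 32/64 + 1/64 + 8/64 = 51/64 = 0.796875.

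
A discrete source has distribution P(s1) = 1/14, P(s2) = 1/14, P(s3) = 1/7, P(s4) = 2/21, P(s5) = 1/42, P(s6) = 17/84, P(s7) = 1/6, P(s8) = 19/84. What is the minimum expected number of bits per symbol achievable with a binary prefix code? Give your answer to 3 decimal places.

2.833 bits/symbol

Repeatedly combine the two least-probable nodes; the expected code length is the sum of the merged weights.
merge 1/42 + 1/14 → 2/21
merge 1/14 + 2/21 → 1/6
merge 2/21 + 1/7 → 5/21
merge 1/6 + 1/6 → 1/3
merge 17/84 + 19/84 → 3/7
merge 5/21 + 1/3 → 4/7
merge 3/7 + 4/7 → 1
L = 2/21 + 1/6 + 5/21 + 1/3 + 3/7 + 4/7 + 1 = 17/6 ≈ 2.833 bits/symbol.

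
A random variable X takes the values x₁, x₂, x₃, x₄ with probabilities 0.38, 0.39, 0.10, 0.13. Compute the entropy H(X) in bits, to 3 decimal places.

H = −Σ pᵢ log₂ pᵢ.
−0.38·log₂(0.38) = 0.5305
−0.39·log₂(0.39) = 0.5298
−0.10·log₂(0.10) = 0.3322
−0.13·log₂(0.13) = 0.3826
Sum ≈ 1.7751 → 1.775 bits.

1.775 bits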